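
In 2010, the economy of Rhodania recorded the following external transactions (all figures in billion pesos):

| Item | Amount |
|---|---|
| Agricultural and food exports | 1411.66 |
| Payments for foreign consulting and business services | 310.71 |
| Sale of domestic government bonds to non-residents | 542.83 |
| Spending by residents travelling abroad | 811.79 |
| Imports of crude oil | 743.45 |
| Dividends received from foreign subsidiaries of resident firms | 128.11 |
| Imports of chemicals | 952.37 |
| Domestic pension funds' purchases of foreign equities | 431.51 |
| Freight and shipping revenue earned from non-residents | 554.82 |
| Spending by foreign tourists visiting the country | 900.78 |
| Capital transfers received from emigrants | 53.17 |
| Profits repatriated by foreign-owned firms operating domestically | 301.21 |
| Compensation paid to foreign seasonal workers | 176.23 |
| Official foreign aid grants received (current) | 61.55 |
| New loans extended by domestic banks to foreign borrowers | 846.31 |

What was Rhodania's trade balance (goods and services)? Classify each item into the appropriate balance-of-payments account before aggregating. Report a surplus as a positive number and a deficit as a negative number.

Goods: -743.45 + 1411.66 - 952.37 = -284.16
Services: 554.82 - 310.71 + 900.78 - 811.79 = 333.10
Trade balance = -284.16 + 333.10 = 48.94
(Excluded from the trade balance — financial account: sale of domestic government bonds to non-residents 542.83, domestic pension funds' purchases of foreign equities 431.51, new loans extended by domestic banks to foreign borrowers 846.31; primary income: dividends received from foreign subsidiaries of resident firms 128.11, profits repatriated by foreign-owned firms operating domestically 301.21, compensation paid to foreign seasonal workers 176.23; capital account: capital transfers received from emigrants 53.17; secondary income: official foreign aid grants received (current) 61.55.)

48.94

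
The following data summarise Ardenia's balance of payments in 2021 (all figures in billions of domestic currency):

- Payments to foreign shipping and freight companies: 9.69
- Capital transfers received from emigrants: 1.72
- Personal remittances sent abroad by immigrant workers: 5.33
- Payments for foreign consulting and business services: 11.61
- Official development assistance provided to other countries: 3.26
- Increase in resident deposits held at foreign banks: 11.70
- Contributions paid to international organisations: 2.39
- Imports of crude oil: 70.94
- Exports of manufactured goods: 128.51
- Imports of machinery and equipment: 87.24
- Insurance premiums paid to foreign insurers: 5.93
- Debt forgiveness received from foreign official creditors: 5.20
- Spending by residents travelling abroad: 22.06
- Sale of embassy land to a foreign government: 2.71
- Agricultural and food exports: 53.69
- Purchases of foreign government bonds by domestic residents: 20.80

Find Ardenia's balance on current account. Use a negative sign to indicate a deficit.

-36.25

Goods: -70.94 + 128.51 - 87.24 + 53.69 = 24.02
Services: -5.93 - 22.06 - 9.69 - 11.61 = -49.29
Secondary income: -2.39 - 5.33 - 3.26 = -10.98
Current account = 24.02 + (-49.29) + (-10.98) = -36.25
(Excluded from the current account — capital account: capital transfers received from emigrants 1.72, debt forgiveness received from foreign official creditors 5.20, sale of embassy land to a foreign government 2.71; financial account: increase in resident deposits held at foreign banks 11.70, purchases of foreign government bonds by domestic residents 20.80.)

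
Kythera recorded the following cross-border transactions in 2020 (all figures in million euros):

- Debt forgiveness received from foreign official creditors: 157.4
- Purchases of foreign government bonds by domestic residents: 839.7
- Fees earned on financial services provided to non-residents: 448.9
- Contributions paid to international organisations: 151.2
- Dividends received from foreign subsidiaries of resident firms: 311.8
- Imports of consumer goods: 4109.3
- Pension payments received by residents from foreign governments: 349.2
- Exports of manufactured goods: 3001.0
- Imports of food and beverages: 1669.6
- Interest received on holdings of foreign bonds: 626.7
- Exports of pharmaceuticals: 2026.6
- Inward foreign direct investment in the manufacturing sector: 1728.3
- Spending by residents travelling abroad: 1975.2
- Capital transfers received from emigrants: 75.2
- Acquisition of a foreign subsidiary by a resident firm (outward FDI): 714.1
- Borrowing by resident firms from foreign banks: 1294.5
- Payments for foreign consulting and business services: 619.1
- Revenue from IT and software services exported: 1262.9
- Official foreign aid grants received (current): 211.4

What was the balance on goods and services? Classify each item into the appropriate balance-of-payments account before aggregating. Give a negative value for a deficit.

-1633.8

Goods: 3001.0 + 2026.6 - 1669.6 - 4109.3 = -751.3
Services: -619.1 + 1262.9 + 448.9 - 1975.2 = -882.5
Trade balance = -751.3 + (-882.5) = -1633.8
(Excluded from the trade balance — capital account: debt forgiveness received from foreign official creditors 157.4, capital transfers received from emigrants 75.2; financial account: purchases of foreign government bonds by domestic residents 839.7, inward foreign direct investment in the manufacturing sector 1728.3, acquisition of a foreign subsidiary by a resident firm (outward FDI) 714.1, borrowing by resident firms from foreign banks 1294.5; secondary income: contributions paid to international organisations 151.2, pension payments received by residents from foreign governments 349.2, official foreign aid grants received (current) 211.4; primary income: dividends received from foreign subsidiaries of resident firms 311.8, interest received on holdings of foreign bonds 626.7.)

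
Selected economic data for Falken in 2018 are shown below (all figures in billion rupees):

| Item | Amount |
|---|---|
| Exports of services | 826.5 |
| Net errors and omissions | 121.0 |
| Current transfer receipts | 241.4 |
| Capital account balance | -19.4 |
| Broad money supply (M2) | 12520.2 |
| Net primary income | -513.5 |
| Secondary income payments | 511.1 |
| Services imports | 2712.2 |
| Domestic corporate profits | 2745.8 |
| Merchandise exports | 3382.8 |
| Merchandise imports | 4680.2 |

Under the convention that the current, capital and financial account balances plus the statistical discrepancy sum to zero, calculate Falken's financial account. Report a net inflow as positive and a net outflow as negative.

3864.7

Goods balance = 3382.8 - 4680.2 = -1297.4
Services balance = 826.5 - 2712.2 = -1885.7
Trade balance (goods + services) = -1297.4 + (-1885.7) = -3183.1
Net primary income = -513.5
Net secondary income = 241.4 - 511.1 = -269.7
Current account = -3183.1 + (-513.5) + (-269.7) = -3966.3
Financial account = -(-3966.3 + (-19.4) + 121.0) = 3864.7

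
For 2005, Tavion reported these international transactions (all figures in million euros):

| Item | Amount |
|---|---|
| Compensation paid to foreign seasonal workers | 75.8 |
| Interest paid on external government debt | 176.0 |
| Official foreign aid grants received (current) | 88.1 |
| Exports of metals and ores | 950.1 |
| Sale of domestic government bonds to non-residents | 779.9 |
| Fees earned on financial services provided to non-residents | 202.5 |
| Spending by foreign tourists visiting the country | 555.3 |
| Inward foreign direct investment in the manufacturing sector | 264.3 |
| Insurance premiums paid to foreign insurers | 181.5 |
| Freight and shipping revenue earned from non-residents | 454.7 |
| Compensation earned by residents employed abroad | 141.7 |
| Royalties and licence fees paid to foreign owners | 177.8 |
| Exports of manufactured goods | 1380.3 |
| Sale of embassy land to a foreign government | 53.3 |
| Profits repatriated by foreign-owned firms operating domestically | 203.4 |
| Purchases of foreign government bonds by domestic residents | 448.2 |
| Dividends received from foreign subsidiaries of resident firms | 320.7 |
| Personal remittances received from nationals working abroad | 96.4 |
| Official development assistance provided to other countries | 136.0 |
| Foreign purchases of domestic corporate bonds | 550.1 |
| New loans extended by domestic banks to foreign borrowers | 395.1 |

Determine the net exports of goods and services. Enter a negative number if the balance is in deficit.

3183.6

Goods: 1380.3 + 950.1 = 2330.4
Services: 454.7 + 202.5 + 555.3 - 177.8 - 181.5 = 853.2
Trade balance = 2330.4 + 853.2 = 3183.6
(Excluded from the trade balance — primary income: compensation paid to foreign seasonal workers 75.8, interest paid on external government debt 176.0, compensation earned by residents employed abroad 141.7, profits repatriated by foreign-owned firms operating domestically 203.4, dividends received from foreign subsidiaries of resident firms 320.7; secondary income: official foreign aid grants received (current) 88.1, personal remittances received from nationals working abroad 96.4, official development assistance provided to other countries 136.0; financial account: sale of domestic government bonds to non-residents 779.9, inward foreign direct investment in the manufacturing sector 264.3, purchases of foreign government bonds by domestic residents 448.2, foreign purchases of domestic corporate bonds 550.1, new loans extended by domestic banks to foreign borrowers 395.1; capital account: sale of embassy land to a foreign government 53.3.)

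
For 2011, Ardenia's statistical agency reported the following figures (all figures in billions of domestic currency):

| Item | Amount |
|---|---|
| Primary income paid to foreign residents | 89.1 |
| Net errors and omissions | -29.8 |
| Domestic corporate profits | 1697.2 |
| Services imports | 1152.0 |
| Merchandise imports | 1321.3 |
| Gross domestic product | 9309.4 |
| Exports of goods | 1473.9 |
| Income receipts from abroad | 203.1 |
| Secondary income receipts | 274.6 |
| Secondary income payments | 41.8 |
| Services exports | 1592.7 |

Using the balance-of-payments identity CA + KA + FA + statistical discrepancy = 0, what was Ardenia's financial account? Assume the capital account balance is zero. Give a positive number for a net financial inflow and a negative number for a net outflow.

-910.3

Goods balance = 1473.9 - 1321.3 = 152.6
Services balance = 1592.7 - 1152.0 = 440.7
Trade balance (goods + services) = 152.6 + 440.7 = 593.3
Net primary income = 203.1 - 89.1 = 114.0
Net secondary income = 274.6 - 41.8 = 232.8
Current account = 593.3 + 114.0 + 232.8 = 940.1
Financial account = -(940.1 + (-29.8)) = -910.3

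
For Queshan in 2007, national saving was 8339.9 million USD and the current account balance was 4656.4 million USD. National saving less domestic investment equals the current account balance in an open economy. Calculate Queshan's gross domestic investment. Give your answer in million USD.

I = S - CA = 8339.9 - 4656.4 = 3683.5

3683.5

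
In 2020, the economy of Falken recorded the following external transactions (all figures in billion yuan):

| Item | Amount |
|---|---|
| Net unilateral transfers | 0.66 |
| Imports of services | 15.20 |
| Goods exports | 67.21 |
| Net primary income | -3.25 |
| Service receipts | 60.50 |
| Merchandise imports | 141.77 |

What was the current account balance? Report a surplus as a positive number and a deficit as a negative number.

-31.85

Goods balance = 67.21 - 141.77 = -74.56
Services balance = 60.50 - 15.20 = 45.30
Trade balance (goods + services) = -74.56 + 45.30 = -29.26
Net primary income = -3.25
Net secondary income = 0.66
Current account = -29.26 + (-3.25) + 0.66 = -31.85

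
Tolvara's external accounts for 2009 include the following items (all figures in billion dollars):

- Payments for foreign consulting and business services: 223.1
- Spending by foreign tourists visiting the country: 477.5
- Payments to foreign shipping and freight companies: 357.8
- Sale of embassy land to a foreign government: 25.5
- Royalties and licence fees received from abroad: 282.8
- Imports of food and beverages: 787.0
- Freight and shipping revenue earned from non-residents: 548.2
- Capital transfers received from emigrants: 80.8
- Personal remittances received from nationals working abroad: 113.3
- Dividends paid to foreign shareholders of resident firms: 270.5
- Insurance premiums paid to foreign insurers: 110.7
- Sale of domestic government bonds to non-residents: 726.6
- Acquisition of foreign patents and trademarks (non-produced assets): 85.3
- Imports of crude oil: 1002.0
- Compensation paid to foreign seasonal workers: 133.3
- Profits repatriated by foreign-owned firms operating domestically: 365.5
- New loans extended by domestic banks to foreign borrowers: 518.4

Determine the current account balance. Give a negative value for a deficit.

Goods: -1002.0 - 787.0 = -1789.0
Services: -223.1 + 548.2 - 110.7 + 282.8 + 477.5 - 357.8 = 616.9
Primary income: -270.5 - 365.5 - 133.3 = -769.3
Secondary income: 113.3
Current account = (-1789.0) + 616.9 + (-769.3) + 113.3 = -1828.1
(Excluded from the current account — capital account: sale of embassy land to a foreign government 25.5, capital transfers received from emigrants 80.8, acquisition of foreign patents and trademarks (non-produced assets) 85.3; financial account: sale of domestic government bonds to non-residents 726.6, new loans extended by domestic banks to foreign borrowers 518.4.)

-1828.1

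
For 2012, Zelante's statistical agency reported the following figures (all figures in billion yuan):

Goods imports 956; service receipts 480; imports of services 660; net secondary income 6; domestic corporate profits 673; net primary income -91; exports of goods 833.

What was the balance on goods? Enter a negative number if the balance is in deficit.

Goods balance = 833 - 956 = -123

-123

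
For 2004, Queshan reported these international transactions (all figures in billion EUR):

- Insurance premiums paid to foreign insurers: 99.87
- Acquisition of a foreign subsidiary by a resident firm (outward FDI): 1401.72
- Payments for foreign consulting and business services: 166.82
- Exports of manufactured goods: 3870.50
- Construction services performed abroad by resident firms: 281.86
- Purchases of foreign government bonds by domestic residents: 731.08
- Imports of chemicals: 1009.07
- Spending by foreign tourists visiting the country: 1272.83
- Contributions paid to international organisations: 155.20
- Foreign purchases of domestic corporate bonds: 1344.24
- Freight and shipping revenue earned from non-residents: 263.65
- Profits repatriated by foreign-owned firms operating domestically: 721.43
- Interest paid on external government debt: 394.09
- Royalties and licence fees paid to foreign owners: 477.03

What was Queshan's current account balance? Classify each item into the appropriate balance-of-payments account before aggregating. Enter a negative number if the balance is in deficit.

2665.33

Goods: 3870.50 - 1009.07 = 2861.43
Services: 263.65 - 477.03 + 1272.83 - 166.82 + 281.86 - 99.87 = 1074.62
Primary income: -394.09 - 721.43 = -1115.52
Secondary income: -155.20
Current account = 2861.43 + 1074.62 + (-1115.52) + (-155.20) = 2665.33
(Excluded from the current account — financial account: acquisition of a foreign subsidiary by a resident firm (outward FDI) 1401.72, purchases of foreign government bonds by domestic residents 731.08, foreign purchases of domestic corporate bonds 1344.24.)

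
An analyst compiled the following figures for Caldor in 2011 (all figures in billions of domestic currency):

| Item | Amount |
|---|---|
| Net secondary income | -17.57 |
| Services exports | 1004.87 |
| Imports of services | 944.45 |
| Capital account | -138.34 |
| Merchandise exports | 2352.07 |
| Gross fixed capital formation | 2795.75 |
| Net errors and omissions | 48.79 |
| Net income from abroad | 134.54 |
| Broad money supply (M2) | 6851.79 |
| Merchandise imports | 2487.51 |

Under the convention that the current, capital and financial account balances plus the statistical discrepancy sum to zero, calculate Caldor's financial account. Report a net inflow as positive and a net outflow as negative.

Goods balance = 2352.07 - 2487.51 = -135.44
Services balance = 1004.87 - 944.45 = 60.42
Trade balance (goods + services) = -135.44 + 60.42 = -75.02
Net primary income = 134.54
Net secondary income = -17.57
Current account = -75.02 + 134.54 + (-17.57) = 41.95
Financial account = -(41.95 + (-138.34) + 48.79) = 47.60

47.60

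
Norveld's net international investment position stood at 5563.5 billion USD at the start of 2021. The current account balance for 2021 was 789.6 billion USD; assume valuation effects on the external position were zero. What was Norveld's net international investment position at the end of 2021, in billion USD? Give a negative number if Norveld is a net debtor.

6353.1

With no valuation effects, change in NIIP = current account = 789.6
End-of-year NIIP = 5563.5 + 789.6 = 6353.1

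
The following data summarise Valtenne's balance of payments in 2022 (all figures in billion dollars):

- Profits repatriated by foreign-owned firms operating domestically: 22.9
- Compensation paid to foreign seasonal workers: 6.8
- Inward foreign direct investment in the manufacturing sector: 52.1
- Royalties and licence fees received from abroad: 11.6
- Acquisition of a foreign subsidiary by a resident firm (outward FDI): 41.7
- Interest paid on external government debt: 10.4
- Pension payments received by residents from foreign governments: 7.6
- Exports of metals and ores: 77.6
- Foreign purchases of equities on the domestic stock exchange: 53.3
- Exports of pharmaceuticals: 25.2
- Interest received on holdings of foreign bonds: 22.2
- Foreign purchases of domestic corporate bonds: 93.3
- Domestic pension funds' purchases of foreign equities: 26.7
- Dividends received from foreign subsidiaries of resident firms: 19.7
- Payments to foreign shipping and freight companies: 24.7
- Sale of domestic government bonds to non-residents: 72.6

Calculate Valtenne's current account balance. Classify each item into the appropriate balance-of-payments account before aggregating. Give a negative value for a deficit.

Goods: 25.2 + 77.6 = 102.8
Services: -24.7 + 11.6 = -13.1
Primary income: -10.4 - 6.8 + 22.2 - 22.9 + 19.7 = 1.8
Secondary income: 7.6
Current account = 102.8 + (-13.1) + 1.8 + 7.6 = 99.1
(Excluded from the current account — financial account: inward foreign direct investment in the manufacturing sector 52.1, acquisition of a foreign subsidiary by a resident firm (outward FDI) 41.7, foreign purchases of equities on the domestic stock exchange 53.3, foreign purchases of domestic corporate bonds 93.3, domestic pension funds' purchases of foreign equities 26.7, sale of domestic government bonds to non-residents 72.6.)

99.1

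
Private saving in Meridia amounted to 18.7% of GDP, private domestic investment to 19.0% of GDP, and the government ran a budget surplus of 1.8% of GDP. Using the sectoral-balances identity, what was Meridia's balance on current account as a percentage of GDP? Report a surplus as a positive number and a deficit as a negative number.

By the sectoral-balances identity, CA = (S_private - I) + (T - G).
Private balance = 18.7 - 19.0 = -0.3
Government balance (T - G) = 1.8
CA = -0.3 + 1.8 = 1.5

1.5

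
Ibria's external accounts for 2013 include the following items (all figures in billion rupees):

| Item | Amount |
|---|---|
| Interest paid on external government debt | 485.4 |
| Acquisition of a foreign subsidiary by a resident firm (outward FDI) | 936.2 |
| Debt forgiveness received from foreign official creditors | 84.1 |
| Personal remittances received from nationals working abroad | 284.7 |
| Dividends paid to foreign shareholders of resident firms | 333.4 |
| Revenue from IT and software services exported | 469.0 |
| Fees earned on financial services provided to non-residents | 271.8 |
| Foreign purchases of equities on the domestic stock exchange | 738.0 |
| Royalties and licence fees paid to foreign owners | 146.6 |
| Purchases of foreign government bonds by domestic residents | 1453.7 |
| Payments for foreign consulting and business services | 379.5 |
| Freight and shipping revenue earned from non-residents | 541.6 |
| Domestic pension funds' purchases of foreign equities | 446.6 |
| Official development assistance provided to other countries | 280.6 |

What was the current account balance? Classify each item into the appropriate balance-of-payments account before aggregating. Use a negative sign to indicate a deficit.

-58.4

Services: 541.6 - 146.6 + 271.8 - 379.5 + 469.0 = 756.3
Primary income: -333.4 - 485.4 = -818.8
Secondary income: -280.6 + 284.7 = 4.1
Current account = 756.3 + (-818.8) + 4.1 = -58.4
(Excluded from the current account — financial account: acquisition of a foreign subsidiary by a resident firm (outward FDI) 936.2, foreign purchases of equities on the domestic stock exchange 738.0, purchases of foreign government bonds by domestic residents 1453.7, domestic pension funds' purchases of foreign equities 446.6; capital account: debt forgiveness received from foreign official creditors 84.1.)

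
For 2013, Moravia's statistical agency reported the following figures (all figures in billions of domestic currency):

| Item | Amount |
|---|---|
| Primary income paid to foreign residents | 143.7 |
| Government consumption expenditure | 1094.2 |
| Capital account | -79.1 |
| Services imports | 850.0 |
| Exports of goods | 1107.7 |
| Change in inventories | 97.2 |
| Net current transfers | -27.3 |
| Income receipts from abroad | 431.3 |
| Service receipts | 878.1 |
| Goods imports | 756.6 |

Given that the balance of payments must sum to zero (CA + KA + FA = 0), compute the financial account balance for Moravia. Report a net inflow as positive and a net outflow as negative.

Goods balance = 1107.7 - 756.6 = 351.1
Services balance = 878.1 - 850.0 = 28.1
Trade balance (goods + services) = 351.1 + 28.1 = 379.2
Net primary income = 431.3 - 143.7 = 287.6
Net secondary income = -27.3
Current account = 379.2 + 287.6 + (-27.3) = 639.5
Financial account = -(639.5 + (-79.1)) = -560.4

-560.4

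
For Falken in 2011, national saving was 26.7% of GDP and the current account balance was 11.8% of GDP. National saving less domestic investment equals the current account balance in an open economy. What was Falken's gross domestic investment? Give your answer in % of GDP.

14.9

I = S - CA = 26.7 - 11.8 = 14.9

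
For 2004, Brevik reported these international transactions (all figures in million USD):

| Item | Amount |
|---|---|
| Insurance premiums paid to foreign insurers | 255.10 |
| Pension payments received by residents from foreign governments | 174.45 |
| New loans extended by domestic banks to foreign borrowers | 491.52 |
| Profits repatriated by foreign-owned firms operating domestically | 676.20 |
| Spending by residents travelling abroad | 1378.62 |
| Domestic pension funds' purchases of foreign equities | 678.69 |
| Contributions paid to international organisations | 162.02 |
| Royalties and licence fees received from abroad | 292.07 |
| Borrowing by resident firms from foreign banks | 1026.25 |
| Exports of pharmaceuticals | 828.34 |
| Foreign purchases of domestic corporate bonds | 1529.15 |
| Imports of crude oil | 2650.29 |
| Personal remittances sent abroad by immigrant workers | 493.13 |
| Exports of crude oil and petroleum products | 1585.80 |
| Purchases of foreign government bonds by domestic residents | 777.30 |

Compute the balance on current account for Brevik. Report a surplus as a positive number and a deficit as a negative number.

Goods: -2650.29 + 1585.80 + 828.34 = -236.15
Services: -1378.62 - 255.10 + 292.07 = -1341.65
Primary income: -676.20
Secondary income: -162.02 - 493.13 + 174.45 = -480.70
Current account = (-236.15) + (-1341.65) + (-676.20) + (-480.70) = -2734.70
(Excluded from the current account — financial account: new loans extended by domestic banks to foreign borrowers 491.52, domestic pension funds' purchases of foreign equities 678.69, borrowing by resident firms from foreign banks 1026.25, foreign purchases of domestic corporate bonds 1529.15, purchases of foreign government bonds by domestic residents 777.30.)

-2734.70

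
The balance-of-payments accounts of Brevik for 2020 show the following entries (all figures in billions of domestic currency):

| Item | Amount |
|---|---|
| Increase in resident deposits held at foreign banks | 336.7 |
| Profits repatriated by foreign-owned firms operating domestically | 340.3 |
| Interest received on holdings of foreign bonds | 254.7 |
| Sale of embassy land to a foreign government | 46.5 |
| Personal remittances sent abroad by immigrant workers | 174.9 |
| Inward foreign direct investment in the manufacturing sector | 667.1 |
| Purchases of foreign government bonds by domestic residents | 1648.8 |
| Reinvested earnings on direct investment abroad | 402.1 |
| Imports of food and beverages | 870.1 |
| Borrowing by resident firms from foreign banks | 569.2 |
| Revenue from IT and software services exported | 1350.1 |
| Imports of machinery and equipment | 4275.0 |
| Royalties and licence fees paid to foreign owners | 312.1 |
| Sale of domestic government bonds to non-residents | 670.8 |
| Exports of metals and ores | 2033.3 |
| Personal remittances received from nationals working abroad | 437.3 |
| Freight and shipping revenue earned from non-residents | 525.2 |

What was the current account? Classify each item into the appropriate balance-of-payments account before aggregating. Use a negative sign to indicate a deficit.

-969.7

Goods: -4275.0 - 870.1 + 2033.3 = -3111.8
Services: -312.1 + 525.2 + 1350.1 = 1563.2
Primary income: 254.7 - 340.3 + 402.1 = 316.5
Secondary income: -174.9 + 437.3 = 262.4
Current account = (-3111.8) + 1563.2 + 316.5 + 262.4 = -969.7
(Excluded from the current account — financial account: increase in resident deposits held at foreign banks 336.7, inward foreign direct investment in the manufacturing sector 667.1, purchases of foreign government bonds by domestic residents 1648.8, borrowing by resident firms from foreign banks 569.2, sale of domestic government bonds to non-residents 670.8; capital account: sale of embassy land to a foreign government 46.5.)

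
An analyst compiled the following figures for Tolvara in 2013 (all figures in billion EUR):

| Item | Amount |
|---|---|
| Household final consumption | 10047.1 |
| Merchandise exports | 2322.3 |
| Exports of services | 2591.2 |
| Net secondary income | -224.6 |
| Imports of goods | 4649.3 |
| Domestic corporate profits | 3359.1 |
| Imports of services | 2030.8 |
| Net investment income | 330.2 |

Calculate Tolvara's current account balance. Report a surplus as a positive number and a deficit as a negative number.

Goods balance = 2322.3 - 4649.3 = -2327.0
Services balance = 2591.2 - 2030.8 = 560.4
Trade balance (goods + services) = -2327.0 + 560.4 = -1766.6
Net primary income = 330.2
Net secondary income = -224.6
Current account = -1766.6 + 330.2 + (-224.6) = -1661.0

-1661.0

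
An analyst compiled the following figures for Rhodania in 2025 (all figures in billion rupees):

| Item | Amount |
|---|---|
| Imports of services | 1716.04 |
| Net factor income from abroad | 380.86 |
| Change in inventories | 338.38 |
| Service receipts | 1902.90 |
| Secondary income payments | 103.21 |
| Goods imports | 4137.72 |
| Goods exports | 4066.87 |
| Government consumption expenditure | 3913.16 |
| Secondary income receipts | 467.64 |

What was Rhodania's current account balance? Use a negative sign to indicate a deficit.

861.30

Goods balance = 4066.87 - 4137.72 = -70.85
Services balance = 1902.90 - 1716.04 = 186.86
Trade balance (goods + services) = -70.85 + 186.86 = 116.01
Net primary income = 380.86
Net secondary income = 467.64 - 103.21 = 364.43
Current account = 116.01 + 380.86 + 364.43 = 861.30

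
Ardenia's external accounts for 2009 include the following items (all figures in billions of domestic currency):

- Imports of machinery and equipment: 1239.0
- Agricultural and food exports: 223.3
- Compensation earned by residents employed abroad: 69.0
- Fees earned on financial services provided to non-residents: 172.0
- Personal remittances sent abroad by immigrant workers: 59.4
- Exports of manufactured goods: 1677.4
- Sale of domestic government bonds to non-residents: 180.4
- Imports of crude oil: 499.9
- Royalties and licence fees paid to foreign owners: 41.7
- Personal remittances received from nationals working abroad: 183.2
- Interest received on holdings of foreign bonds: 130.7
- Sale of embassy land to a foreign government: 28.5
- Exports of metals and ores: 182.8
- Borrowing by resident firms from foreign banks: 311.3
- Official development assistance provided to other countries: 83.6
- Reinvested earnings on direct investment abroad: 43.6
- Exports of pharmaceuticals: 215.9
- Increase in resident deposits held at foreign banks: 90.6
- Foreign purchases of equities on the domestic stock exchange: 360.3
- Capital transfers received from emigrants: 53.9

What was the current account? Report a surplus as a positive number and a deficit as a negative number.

974.3

Goods: 1677.4 + 223.3 - 1239.0 - 499.9 + 215.9 + 182.8 = 560.5
Services: 172.0 - 41.7 = 130.3
Primary income: 69.0 + 130.7 + 43.6 = 243.3
Secondary income: -83.6 + 183.2 - 59.4 = 40.2
Current account = 560.5 + 130.3 + 243.3 + 40.2 = 974.3
(Excluded from the current account — financial account: sale of domestic government bonds to non-residents 180.4, borrowing by resident firms from foreign banks 311.3, increase in resident deposits held at foreign banks 90.6, foreign purchases of equities on the domestic stock exchange 360.3; capital account: sale of embassy land to a foreign government 28.5, capital transfers received from emigrants 53.9.)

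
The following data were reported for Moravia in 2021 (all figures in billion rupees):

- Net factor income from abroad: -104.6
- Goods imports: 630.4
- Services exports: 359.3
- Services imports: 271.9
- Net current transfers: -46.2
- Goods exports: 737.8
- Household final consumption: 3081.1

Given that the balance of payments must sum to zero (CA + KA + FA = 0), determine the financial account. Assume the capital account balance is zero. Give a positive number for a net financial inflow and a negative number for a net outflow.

-44.0

Goods balance = 737.8 - 630.4 = 107.4
Services balance = 359.3 - 271.9 = 87.4
Trade balance (goods + services) = 107.4 + 87.4 = 194.8
Net primary income = -104.6
Net secondary income = -46.2
Current account = 194.8 + (-104.6) + (-46.2) = 44.0
Financial account = -(44.0) = -44.0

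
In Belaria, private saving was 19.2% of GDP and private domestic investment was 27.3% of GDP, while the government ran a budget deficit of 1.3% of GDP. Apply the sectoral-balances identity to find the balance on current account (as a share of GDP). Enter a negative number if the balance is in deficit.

-9.4

By the sectoral-balances identity, CA = (S_private - I) + (T - G).
Private balance = 19.2 - 27.3 = -8.1
Government balance (T - G) = -1.3
CA = -8.1 + (-1.3) = -9.4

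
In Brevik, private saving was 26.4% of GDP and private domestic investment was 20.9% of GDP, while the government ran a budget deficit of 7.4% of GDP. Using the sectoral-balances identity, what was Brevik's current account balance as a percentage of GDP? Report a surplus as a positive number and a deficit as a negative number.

-1.9

By the sectoral-balances identity, CA = (S_private - I) + (T - G).
Private balance = 26.4 - 20.9 = 5.5
Government balance (T - G) = -7.4
CA = 5.5 + (-7.4) = -1.9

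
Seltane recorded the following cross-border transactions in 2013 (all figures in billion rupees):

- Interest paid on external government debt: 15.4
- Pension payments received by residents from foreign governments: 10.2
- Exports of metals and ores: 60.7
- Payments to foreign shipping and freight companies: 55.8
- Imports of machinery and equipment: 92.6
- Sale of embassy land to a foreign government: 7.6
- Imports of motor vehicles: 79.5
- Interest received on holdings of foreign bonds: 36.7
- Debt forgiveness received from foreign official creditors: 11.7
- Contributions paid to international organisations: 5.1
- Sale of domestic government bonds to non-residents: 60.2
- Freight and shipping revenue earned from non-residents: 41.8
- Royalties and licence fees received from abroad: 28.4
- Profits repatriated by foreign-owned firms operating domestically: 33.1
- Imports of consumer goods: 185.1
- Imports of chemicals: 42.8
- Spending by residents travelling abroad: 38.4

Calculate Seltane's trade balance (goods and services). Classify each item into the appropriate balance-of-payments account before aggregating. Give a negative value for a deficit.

-363.3

Goods: -79.5 - 185.1 - 42.8 + 60.7 - 92.6 = -339.3
Services: -38.4 - 55.8 + 28.4 + 41.8 = -24.0
Trade balance = -339.3 + (-24.0) = -363.3
(Excluded from the trade balance — primary income: interest paid on external government debt 15.4, interest received on holdings of foreign bonds 36.7, profits repatriated by foreign-owned firms operating domestically 33.1; secondary income: pension payments received by residents from foreign governments 10.2, contributions paid to international organisations 5.1; capital account: sale of embassy land to a foreign government 7.6, debt forgiveness received from foreign official creditors 11.7; financial account: sale of domestic government bonds to non-residents 60.2.)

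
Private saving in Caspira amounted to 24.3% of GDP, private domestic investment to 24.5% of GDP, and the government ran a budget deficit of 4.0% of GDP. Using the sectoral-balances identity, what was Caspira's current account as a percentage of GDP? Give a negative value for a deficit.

By the sectoral-balances identity, CA = (S_private - I) + (T - G).
Private balance = 24.3 - 24.5 = -0.2
Government balance (T - G) = -4.0
CA = -0.2 + (-4.0) = -4.2

-4.2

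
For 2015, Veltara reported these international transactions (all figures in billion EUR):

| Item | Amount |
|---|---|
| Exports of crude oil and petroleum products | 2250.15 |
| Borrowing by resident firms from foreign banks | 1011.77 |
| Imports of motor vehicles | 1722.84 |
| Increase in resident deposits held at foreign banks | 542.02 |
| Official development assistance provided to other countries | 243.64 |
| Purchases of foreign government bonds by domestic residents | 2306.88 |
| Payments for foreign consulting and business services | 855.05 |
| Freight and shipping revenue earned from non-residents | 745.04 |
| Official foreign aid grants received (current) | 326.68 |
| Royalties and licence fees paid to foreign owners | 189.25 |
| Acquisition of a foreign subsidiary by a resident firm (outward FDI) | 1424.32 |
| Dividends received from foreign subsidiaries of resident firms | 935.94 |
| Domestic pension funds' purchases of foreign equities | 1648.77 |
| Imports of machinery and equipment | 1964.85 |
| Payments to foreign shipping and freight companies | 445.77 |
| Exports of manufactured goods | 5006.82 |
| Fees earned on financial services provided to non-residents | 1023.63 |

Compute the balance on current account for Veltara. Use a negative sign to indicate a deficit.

Goods: 5006.82 - 1722.84 - 1964.85 + 2250.15 = 3569.28
Services: -855.05 + 745.04 - 445.77 - 189.25 + 1023.63 = 278.60
Primary income: 935.94
Secondary income: -243.64 + 326.68 = 83.04
Current account = 3569.28 + 278.60 + 935.94 + 83.04 = 4866.86
(Excluded from the current account — financial account: borrowing by resident firms from foreign banks 1011.77, increase in resident deposits held at foreign banks 542.02, purchases of foreign government bonds by domestic residents 2306.88, acquisition of a foreign subsidiary by a resident firm (outward FDI) 1424.32, domestic pension funds' purchases of foreign equities 1648.77.)

4866.86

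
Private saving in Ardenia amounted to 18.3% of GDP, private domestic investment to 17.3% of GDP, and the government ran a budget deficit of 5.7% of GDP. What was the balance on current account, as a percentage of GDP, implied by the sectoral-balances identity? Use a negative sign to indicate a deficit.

By the sectoral-balances identity, CA = (S_private - I) + (T - G).
Private balance = 18.3 - 17.3 = 1.0
Government balance (T - G) = -5.7
CA = 1.0 + (-5.7) = -4.7

-4.7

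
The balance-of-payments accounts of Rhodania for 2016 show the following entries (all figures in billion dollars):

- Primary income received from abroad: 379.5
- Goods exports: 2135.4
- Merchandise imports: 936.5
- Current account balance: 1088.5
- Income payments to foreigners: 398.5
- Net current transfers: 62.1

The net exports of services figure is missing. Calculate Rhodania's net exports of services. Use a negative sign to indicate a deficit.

Current account = goods balance + services balance + net primary income + net secondary income
Sum of the known components = 1242.0
Net exports of services = CA - (known components) = 1088.5 - 1242.0 = -153.5

-153.5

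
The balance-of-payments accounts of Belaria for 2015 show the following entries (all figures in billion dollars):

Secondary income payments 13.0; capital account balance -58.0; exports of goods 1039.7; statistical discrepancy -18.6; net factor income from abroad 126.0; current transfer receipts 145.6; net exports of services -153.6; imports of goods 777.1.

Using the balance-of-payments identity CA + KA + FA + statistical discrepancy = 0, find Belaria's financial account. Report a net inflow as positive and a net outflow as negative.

-291.0

Goods balance = 1039.7 - 777.1 = 262.6
Services balance = -153.6
Trade balance (goods + services) = 262.6 + (-153.6) = 109.0
Net primary income = 126.0
Net secondary income = 145.6 - 13.0 = 132.6
Current account = 109.0 + 126.0 + 132.6 = 367.6
Financial account = -(367.6 + (-58.0) + (-18.6)) = -291.0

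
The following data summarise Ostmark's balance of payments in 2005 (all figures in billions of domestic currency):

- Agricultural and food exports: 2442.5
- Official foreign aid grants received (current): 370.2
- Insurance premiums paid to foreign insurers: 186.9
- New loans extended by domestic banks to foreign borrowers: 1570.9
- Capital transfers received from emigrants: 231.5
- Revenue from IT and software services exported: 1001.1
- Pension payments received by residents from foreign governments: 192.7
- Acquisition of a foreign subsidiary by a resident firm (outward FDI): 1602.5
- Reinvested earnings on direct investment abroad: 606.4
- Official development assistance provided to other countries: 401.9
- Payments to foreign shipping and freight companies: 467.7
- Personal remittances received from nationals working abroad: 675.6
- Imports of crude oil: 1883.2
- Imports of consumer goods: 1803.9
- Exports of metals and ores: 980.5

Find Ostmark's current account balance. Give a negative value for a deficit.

Goods: -1803.9 + 980.5 - 1883.2 + 2442.5 = -264.1
Services: -186.9 + 1001.1 - 467.7 = 346.5
Primary income: 606.4
Secondary income: 192.7 - 401.9 + 675.6 + 370.2 = 836.6
Current account = (-264.1) + 346.5 + 606.4 + 836.6 = 1525.4
(Excluded from the current account — financial account: new loans extended by domestic banks to foreign borrowers 1570.9, acquisition of a foreign subsidiary by a resident firm (outward FDI) 1602.5; capital account: capital transfers received from emigrants 231.5.)

1525.4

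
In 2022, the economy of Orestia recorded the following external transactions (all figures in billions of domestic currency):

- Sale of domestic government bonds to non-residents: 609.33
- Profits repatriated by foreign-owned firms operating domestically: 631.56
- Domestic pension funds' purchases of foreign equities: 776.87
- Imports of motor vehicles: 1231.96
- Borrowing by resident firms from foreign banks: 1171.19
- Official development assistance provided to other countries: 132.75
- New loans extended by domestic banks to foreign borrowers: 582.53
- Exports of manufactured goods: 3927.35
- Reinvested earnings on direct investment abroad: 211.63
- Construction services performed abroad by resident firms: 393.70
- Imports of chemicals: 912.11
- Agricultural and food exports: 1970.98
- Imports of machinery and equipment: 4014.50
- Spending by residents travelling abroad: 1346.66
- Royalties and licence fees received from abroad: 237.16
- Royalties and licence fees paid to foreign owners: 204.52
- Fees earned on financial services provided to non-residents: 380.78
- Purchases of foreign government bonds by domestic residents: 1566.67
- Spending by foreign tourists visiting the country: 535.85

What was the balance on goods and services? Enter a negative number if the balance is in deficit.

-263.93

Goods: -912.11 + 1970.98 - 1231.96 + 3927.35 - 4014.50 = -260.24
Services: 535.85 - 1346.66 + 380.78 + 393.70 - 204.52 + 237.16 = -3.69
Trade balance = -260.24 + (-3.69) = -263.93
(Excluded from the trade balance — financial account: sale of domestic government bonds to non-residents 609.33, domestic pension funds' purchases of foreign equities 776.87, borrowing by resident firms from foreign banks 1171.19, new loans extended by domestic banks to foreign borrowers 582.53, purchases of foreign government bonds by domestic residents 1566.67; primary income: profits repatriated by foreign-owned firms operating domestically 631.56, reinvested earnings on direct investment abroad 211.63; secondary income: official development assistance provided to other countries 132.75.)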